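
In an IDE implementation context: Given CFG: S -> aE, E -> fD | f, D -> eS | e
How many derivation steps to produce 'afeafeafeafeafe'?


Grammar: S -> aE, E -> fD | f, D -> eS | e
Deriving 'afeafeafeafeafe':
Step 1: S -> aE => aE
Step 2: E -> fD => afD
Step 3: D -> eS => afeS
Step 4: S -> aE => afeaE
Step 5: E -> fD => afeafD
Step 6: D -> eS => afeafeS
Step 7: S -> aE => afeafeaE
Step 8: E -> fD => afeafeafD
Step 9: D -> eS => afeafeafeS
Step 10: S -> aE => afeafeafeaE
Step 11: E -> fD => afeafeafeafD
Step 12: D -> eS => afeafeafeafeS
Step 13: S -> aE => afeafeafeafeaE
Step 14: E -> fD => afeafeafeafeafD
Step 15: D -> e => afeafeafeafeafe
Total derivation steps: 15

15


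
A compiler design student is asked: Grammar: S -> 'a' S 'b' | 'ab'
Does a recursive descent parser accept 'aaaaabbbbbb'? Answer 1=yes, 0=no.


Grammar accepts strings of the form a^n b^n (n >= 1)
Word: 'aaaaabbbbbb'
Counting: 5 a's and 6 b's
Check: 5 == 6? No
Mismatch: a-count != b-count
Rejected

0


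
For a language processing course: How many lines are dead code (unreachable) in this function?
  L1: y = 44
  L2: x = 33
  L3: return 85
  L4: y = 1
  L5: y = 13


Analyzing control flow:
  L1: reachable (before return)
  L2: reachable (before return)
  L3: reachable (return statement)
  L4: DEAD (after return at L3)
  L5: DEAD (after return at L3)
Return at L3, total lines = 5
Dead lines: L4 through L5
Count: 2

2


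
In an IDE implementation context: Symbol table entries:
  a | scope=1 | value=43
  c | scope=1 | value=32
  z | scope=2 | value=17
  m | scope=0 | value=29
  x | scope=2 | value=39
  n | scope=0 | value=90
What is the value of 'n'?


Searching symbol table for 'n':
  a | scope=1 | value=43
  c | scope=1 | value=32
  z | scope=2 | value=17
  m | scope=0 | value=29
  x | scope=2 | value=39
  n | scope=0 | value=90 <- MATCH
Found 'n' at scope 0 with value 90

90


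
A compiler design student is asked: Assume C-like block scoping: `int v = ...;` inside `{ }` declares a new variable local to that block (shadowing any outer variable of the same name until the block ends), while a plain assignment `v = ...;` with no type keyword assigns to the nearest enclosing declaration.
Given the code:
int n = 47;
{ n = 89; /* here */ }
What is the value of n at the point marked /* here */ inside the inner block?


Analyzing scoping rules:
Outer scope: declares n = 47
Inner block: 'n = 89;' has no type keyword, so it is an assignment to the outer n (no shadowing)
Inside the block, after the assignment -> 89
Result: 89

89


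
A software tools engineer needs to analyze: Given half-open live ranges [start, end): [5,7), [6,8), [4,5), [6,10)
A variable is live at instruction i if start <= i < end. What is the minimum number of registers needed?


Live ranges:
  Var0: [5, 7)
  Var1: [6, 8)
  Var2: [4, 5)
  Var3: [6, 10)
Sweep-line events (position, delta, active):
  pos=4 start -> active=1
  pos=5 end -> active=0
  pos=5 start -> active=1
  pos=6 start -> active=2
  pos=6 start -> active=3
  pos=7 end -> active=2
  pos=8 end -> active=1
  pos=10 end -> active=0
Maximum simultaneous active: 3
Minimum registers needed: 3

3


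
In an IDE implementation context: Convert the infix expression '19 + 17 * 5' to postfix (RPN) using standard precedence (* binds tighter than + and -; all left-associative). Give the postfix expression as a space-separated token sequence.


Applying the shunting-yard algorithm:
  Operand 19 -> output
  Push '+' onto operator stack -> op-stack: [+]
  Operand 17 -> output
  Push '*' onto operator stack -> op-stack: [+, *]
  Operand 5 -> output
  End of input: pop '*' to output
  End of input: pop '+' to output
Postfix result: 19 17 5 * +

19 17 5 * +


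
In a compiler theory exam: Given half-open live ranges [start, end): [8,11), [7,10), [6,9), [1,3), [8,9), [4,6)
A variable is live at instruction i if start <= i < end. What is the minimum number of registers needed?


Live ranges:
  Var0: [8, 11)
  Var1: [7, 10)
  Var2: [6, 9)
  Var3: [1, 3)
  Var4: [8, 9)
  Var5: [4, 6)
Sweep-line events (position, delta, active):
  pos=1 start -> active=1
  pos=3 end -> active=0
  pos=4 start -> active=1
  pos=6 end -> active=0
  pos=6 start -> active=1
  pos=7 start -> active=2
  pos=8 start -> active=3
  pos=8 start -> active=4
  pos=9 end -> active=3
  pos=9 end -> active=2
  pos=10 end -> active=1
  pos=11 end -> active=0
Maximum simultaneous active: 4
Minimum registers needed: 4

4


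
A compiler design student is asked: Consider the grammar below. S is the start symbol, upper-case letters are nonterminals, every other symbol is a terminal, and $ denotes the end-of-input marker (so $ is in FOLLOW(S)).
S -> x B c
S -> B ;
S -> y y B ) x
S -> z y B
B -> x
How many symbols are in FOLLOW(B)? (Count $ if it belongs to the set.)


S is the start symbol and does not occur in any rule body, so FOLLOW(S) = {$}.
Examining every occurrence of B in a rule body:
  S -> x B c : B is followed by terminal 'c' -> add 'c'
  S -> B ; : B is followed by terminal ';' -> add ';'
  S -> y y B ) x : B is followed by terminal ')' -> add ')'
  S -> z y B : B is at the right end -> add FOLLOW(S) = {$}
  B -> x : B does not occur in the body -> contributes nothing
FOLLOW(B) = {), ;, c, $}
Count: 4

4


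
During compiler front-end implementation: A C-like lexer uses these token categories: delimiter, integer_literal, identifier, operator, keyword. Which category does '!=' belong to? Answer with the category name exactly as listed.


Token: '!='
Checking categories:
  identifier: no
  integer_literal: no
  operator: YES
  keyword: no
  delimiter: no
Category: operator

operator


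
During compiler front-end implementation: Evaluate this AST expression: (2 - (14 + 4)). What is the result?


Expression: (2 - (14 + 4))
Evaluating step by step:
  14 + 4 = 18
  2 - 18 = -16
Result: -16

-16


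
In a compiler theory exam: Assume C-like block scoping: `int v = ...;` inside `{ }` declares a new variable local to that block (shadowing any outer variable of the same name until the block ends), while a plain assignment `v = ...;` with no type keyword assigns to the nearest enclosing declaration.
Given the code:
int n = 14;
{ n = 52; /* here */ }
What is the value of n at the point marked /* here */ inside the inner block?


Analyzing scoping rules:
Outer scope: declares n = 14
Inner block: 'n = 52;' has no type keyword, so it is an assignment to the outer n (no shadowing)
Inside the block, after the assignment -> 52
Result: 52

52


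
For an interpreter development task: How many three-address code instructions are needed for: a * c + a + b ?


Expression: a * c + a + b
Generating three-address code (respecting * over +/- precedence):
  Instruction 1: t1 = a * c
  Instruction 2: t2 = t1 + a
  Instruction 3: t3 = t2 + b
Total instructions: 3

3


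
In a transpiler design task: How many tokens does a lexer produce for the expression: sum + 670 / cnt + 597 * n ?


Scanning 'sum + 670 / cnt + 597 * n'
Token 1: 'sum' -> identifier
Token 2: '+' -> operator
Token 3: '670' -> integer_literal
Token 4: '/' -> operator
Token 5: 'cnt' -> identifier
Token 6: '+' -> operator
Token 7: '597' -> integer_literal
Token 8: '*' -> operator
Token 9: 'n' -> identifier
Total tokens: 9

9


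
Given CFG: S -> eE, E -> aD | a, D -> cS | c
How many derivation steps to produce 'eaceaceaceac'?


Grammar: S -> eE, E -> aD | a, D -> cS | c
Deriving 'eaceaceaceac':
Step 1: S -> eE => eE
Step 2: E -> aD => eaD
Step 3: D -> cS => eacS
Step 4: S -> eE => eaceE
Step 5: E -> aD => eaceaD
Step 6: D -> cS => eaceacS
Step 7: S -> eE => eaceaceE
Step 8: E -> aD => eaceaceaD
Step 9: D -> cS => eaceaceacS
Step 10: S -> eE => eaceaceaceE
Step 11: E -> aD => eaceaceaceaD
Step 12: D -> c => eaceaceaceac
Total derivation steps: 12

12


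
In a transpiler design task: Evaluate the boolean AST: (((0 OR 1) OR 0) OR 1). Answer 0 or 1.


Step 1: Evaluate inner node
  0 OR 1 = 1
Step 2: Evaluate next node
  1 OR 0 = 1
Step 3: Evaluate root node
  1 OR 1 = 1

1


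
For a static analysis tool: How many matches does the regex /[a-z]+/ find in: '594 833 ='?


Pattern: /[a-z]+/ (identifiers)
Input: '594 833 ='
Scanning for matches:
Total matches: 0

0


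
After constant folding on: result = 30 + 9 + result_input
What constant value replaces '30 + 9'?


Identifying constant sub-expression:
  Original: result = 30 + 9 + result_input
  30 and 9 are both compile-time constants
  Evaluating: 30 + 9 = 39
  After folding: result = 39 + result_input

39


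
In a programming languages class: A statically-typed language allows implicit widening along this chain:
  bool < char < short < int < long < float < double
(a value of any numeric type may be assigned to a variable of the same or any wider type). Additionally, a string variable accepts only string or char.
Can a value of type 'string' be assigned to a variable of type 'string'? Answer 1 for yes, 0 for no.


Target variable type: string
Source value type: string
Rule: string accepts only {string, char}
  source 'string' in {string, char}? Yes
Result: 1

1


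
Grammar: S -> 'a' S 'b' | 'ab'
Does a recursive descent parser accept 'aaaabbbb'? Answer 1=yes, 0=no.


Grammar accepts strings of the form a^n b^n (n >= 1)
Word: 'aaaabbbb'
Counting: 4 a's and 4 b's
Check: 4 == 4? Yes
Derivation (S -> aSb applied 3 time(s), then S -> ab): S => aSb => aaSbb => aaaSbbb => aaaabbbb
Accepted

1


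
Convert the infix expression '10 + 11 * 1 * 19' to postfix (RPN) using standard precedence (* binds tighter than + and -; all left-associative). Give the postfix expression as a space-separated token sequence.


Applying the shunting-yard algorithm:
  Operand 10 -> output
  Push '+' onto operator stack -> op-stack: [+]
  Operand 11 -> output
  Push '*' onto operator stack -> op-stack: [+, *]
  Operand 1 -> output
  See '*' (prec 2); top '*' (prec 2) >= it -> pop '*' to output
  Push '*' onto operator stack -> op-stack: [+, *]
  Operand 19 -> output
  End of input: pop '*' to output
  End of input: pop '+' to output
Postfix result: 10 11 1 * 19 * +

10 11 1 * 19 * +


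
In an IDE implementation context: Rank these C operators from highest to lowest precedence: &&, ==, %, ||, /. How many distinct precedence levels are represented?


Looking up precedence for each operator:
  && -> precedence 2
  == -> precedence 3
  % -> precedence 6
  || -> precedence 1
  / -> precedence 6
Sorted highest to lowest: %, /, ==, &&, ||
Distinct precedence values: [6, 3, 2, 1]
Number of distinct levels: 4

4


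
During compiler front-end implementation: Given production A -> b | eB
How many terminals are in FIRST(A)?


Production: A -> b | eB
Examining each alternative for leading terminals:
  A -> b : first terminal = 'b'
  A -> eB : first terminal = 'e'
FIRST(A) = {b, e}
Count: 2

2


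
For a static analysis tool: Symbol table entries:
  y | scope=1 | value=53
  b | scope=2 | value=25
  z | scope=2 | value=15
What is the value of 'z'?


Searching symbol table for 'z':
  y | scope=1 | value=53
  b | scope=2 | value=25
  z | scope=2 | value=15 <- MATCH
Found 'z' at scope 2 with value 15

15


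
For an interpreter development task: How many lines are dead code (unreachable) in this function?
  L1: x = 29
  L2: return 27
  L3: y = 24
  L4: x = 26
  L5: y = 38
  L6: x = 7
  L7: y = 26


Analyzing control flow:
  L1: reachable (before return)
  L2: reachable (return statement)
  L3: DEAD (after return at L2)
  L4: DEAD (after return at L2)
  L5: DEAD (after return at L2)
  L6: DEAD (after return at L2)
  L7: DEAD (after return at L2)
Return at L2, total lines = 7
Dead lines: L3 through L7
Count: 5

5


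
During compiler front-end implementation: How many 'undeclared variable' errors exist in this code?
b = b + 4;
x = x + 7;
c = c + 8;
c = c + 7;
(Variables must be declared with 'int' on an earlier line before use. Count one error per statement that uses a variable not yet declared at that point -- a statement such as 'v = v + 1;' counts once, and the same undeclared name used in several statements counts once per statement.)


Scanning code line by line:
  Line 1: use 'b' -> ERROR (undeclared)
  Line 2: use 'x' -> ERROR (undeclared)
  Line 3: use 'c' -> ERROR (undeclared)
  Line 4: use 'c' -> ERROR (undeclared)
Total undeclared variable errors: 4

4


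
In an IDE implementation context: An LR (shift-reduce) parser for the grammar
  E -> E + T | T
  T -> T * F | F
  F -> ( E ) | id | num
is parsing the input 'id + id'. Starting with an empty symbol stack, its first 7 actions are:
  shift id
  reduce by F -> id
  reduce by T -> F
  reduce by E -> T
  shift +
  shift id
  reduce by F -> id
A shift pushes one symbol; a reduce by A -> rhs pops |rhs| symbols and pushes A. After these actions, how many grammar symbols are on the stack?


Tracking the symbol stack through each action:
  Action 1: shift 'id' : push -> stack = [id] (size 1)
  Action 2: reduce by F -> id : pop 1, push F -> stack = [F] (size 1)
  Action 3: reduce by T -> F : pop 1, push T -> stack = [T] (size 1)
  Action 4: reduce by E -> T : pop 1, push E -> stack = [E] (size 1)
  Action 5: shift '+' : push -> stack = [E, +] (size 2)
  Action 6: shift 'id' : push -> stack = [E, +, id] (size 3)
  Action 7: reduce by F -> id : pop 1, push F -> stack = [E, +, F] (size 3)
Final stack size: 3

3


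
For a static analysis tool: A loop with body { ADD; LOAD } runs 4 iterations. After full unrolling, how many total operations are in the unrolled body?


Loop body operations: ADD, LOAD (2 ops per iteration)
Unrolling 4 iterations:
  Iteration 1: ADD, LOAD (2 ops)
  Iteration 2: ADD, LOAD (2 ops)
  Iteration 3: ADD, LOAD (2 ops)
  Iteration 4: ADD, LOAD (2 ops)
Total: 4 iterations * 2 ops/iter = 8 operations

8


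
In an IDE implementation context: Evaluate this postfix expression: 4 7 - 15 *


Processing tokens left to right:
Push 4, Push 7
Pop 4 and 7, compute 4 - 7 = -3, push -3
Push 15
Pop -3 and 15, compute -3 * 15 = -45, push -45
Stack result: -45

-45


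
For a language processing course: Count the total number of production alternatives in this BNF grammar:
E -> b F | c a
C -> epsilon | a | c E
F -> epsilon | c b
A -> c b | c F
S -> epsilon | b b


Counting alternatives per rule:
  E: 2 alternative(s)
  C: 3 alternative(s)
  F: 2 alternative(s)
  A: 2 alternative(s)
  S: 2 alternative(s)
Sum: 2 + 3 + 2 + 2 + 2 = 11

11


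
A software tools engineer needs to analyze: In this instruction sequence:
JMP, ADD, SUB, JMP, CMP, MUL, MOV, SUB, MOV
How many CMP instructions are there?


Scanning instruction sequence for CMP:
  Position 1: JMP
  Position 2: ADD
  Position 3: SUB
  Position 4: JMP
  Position 5: CMP <- MATCH
  Position 6: MUL
  Position 7: MOV
  Position 8: SUB
  Position 9: MOV
Matches at positions: [5]
Total CMP count: 1

1


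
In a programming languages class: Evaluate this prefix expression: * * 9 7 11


Parsing prefix expression: * * 9 7 11
Step 1: Innermost operation '* 9 7'
  9 * 7 = 63
Step 2: Outer operation '* [63] 11'
  63 * 11 = 693

693


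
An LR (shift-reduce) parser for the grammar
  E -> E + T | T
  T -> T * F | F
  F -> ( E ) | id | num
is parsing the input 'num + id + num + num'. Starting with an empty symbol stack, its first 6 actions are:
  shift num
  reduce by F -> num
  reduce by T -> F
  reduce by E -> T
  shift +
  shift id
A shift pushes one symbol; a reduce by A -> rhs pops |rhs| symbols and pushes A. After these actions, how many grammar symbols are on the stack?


Tracking the symbol stack through each action:
  Action 1: shift 'num' : push -> stack = [num] (size 1)
  Action 2: reduce by F -> num : pop 1, push F -> stack = [F] (size 1)
  Action 3: reduce by T -> F : pop 1, push T -> stack = [T] (size 1)
  Action 4: reduce by E -> T : pop 1, push E -> stack = [E] (size 1)
  Action 5: shift '+' : push -> stack = [E, +] (size 2)
  Action 6: shift 'id' : push -> stack = [E, +, id] (size 3)
Final stack size: 3

3


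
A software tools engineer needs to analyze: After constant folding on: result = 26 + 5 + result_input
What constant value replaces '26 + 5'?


Identifying constant sub-expression:
  Original: result = 26 + 5 + result_input
  26 and 5 are both compile-time constants
  Evaluating: 26 + 5 = 31
  After folding: result = 31 + result_input

31


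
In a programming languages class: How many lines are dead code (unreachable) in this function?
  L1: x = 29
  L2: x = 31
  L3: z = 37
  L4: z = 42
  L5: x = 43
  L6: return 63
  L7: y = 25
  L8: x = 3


Analyzing control flow:
  L1: reachable (before return)
  L2: reachable (before return)
  L3: reachable (before return)
  L4: reachable (before return)
  L5: reachable (before return)
  L6: reachable (return statement)
  L7: DEAD (after return at L6)
  L8: DEAD (after return at L6)
Return at L6, total lines = 8
Dead lines: L7 through L8
Count: 2

2


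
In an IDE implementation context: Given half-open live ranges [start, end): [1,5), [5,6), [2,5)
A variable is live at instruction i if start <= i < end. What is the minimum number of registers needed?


Live ranges:
  Var0: [1, 5)
  Var1: [5, 6)
  Var2: [2, 5)
Sweep-line events (position, delta, active):
  pos=1 start -> active=1
  pos=2 start -> active=2
  pos=5 end -> active=1
  pos=5 end -> active=0
  pos=5 start -> active=1
  pos=6 end -> active=0
Maximum simultaneous active: 2
Minimum registers needed: 2

2


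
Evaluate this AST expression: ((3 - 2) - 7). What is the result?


Expression: ((3 - 2) - 7)
Evaluating step by step:
  3 - 2 = 1
  1 - 7 = -6
Result: -6

-6


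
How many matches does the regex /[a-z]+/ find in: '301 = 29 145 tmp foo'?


Pattern: /[a-z]+/ (identifiers)
Input: '301 = 29 145 tmp foo'
Scanning for matches:
  Match 1: 'tmp'
  Match 2: 'foo'
Total matches: 2

2


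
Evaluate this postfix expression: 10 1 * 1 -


Processing tokens left to right:
Push 10, Push 1
Pop 10 and 1, compute 10 * 1 = 10, push 10
Push 1
Pop 10 and 1, compute 10 - 1 = 9, push 9
Stack result: 9

9


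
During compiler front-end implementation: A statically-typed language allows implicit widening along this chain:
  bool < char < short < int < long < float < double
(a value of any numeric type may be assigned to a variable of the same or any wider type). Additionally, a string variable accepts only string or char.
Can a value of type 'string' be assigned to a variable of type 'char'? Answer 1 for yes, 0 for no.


Target variable type: char
Source value type: string
Rule: string cannot widen to any numeric type
Result: 0

0


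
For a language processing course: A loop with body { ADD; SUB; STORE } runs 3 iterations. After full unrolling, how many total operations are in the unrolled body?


Loop body operations: ADD, SUB, STORE (3 ops per iteration)
Unrolling 3 iterations:
  Iteration 1: ADD, SUB, STORE (3 ops)
  Iteration 2: ADD, SUB, STORE (3 ops)
  Iteration 3: ADD, SUB, STORE (3 ops)
Total: 3 iterations * 3 ops/iter = 9 operations

9


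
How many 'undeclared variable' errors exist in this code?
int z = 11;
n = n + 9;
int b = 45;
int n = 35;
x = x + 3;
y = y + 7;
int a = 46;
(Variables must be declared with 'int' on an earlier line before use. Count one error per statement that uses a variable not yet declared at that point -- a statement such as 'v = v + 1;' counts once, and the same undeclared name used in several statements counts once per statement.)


Scanning code line by line:
  Line 1: declare 'z' -> declared = ['z']
  Line 2: use 'n' -> ERROR (undeclared)
  Line 3: declare 'b' -> declared = ['b', 'z']
  Line 4: declare 'n' -> declared = ['b', 'n', 'z']
  Line 5: use 'x' -> ERROR (undeclared)
  Line 6: use 'y' -> ERROR (undeclared)
  Line 7: declare 'a' -> declared = ['a', 'b', 'n', 'z']
Total undeclared variable errors: 3

3


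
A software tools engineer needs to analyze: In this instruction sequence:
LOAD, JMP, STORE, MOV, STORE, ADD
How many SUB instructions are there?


Scanning instruction sequence for SUB:
  Position 1: LOAD
  Position 2: JMP
  Position 3: STORE
  Position 4: MOV
  Position 5: STORE
  Position 6: ADD
Matches at positions: []
Total SUB count: 0

0


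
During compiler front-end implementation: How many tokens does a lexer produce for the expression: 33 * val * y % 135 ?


Scanning '33 * val * y % 135'
Token 1: '33' -> integer_literal
Token 2: '*' -> operator
Token 3: 'val' -> identifier
Token 4: '*' -> operator
Token 5: 'y' -> identifier
Token 6: '%' -> operator
Token 7: '135' -> integer_literal
Total tokens: 7

7


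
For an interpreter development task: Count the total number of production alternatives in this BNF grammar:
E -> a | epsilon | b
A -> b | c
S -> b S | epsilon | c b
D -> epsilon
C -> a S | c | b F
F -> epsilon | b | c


Counting alternatives per rule:
  E: 3 alternative(s)
  A: 2 alternative(s)
  S: 3 alternative(s)
  D: 1 alternative(s)
  C: 3 alternative(s)
  F: 3 alternative(s)
Sum: 3 + 2 + 3 + 1 + 3 + 3 = 15

15


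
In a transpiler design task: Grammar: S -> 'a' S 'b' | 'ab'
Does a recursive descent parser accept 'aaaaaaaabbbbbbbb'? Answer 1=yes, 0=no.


Grammar accepts strings of the form a^n b^n (n >= 1)
Word: 'aaaaaaaabbbbbbbb'
Counting: 8 a's and 8 b's
Check: 8 == 8? Yes
Derivation (S -> aSb applied 7 time(s), then S -> ab): S => aSb => aaSbb => aaaSbbb => aaaaSbbbb => aaaaaSbbbbb => aaaaaaSbbbbbb => aaaaaaaSbbbbbbb => aaaaaaaabbbbbbbb
Accepted

1


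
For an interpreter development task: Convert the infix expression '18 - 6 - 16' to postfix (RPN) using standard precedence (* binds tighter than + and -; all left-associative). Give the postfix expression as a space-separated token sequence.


Applying the shunting-yard algorithm:
  Operand 18 -> output
  Push '-' onto operator stack -> op-stack: [-]
  Operand 6 -> output
  See '-' (prec 1); top '-' (prec 1) >= it -> pop '-' to output
  Push '-' onto operator stack -> op-stack: [-]
  Operand 16 -> output
  End of input: pop '-' to output
Postfix result: 18 6 - 16 -

18 6 - 16 -


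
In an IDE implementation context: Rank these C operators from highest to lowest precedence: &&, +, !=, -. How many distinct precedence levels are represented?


Looking up precedence for each operator:
  && -> precedence 2
  + -> precedence 5
  != -> precedence 3
  - -> precedence 5
Sorted highest to lowest: +, -, !=, &&
Distinct precedence values: [5, 3, 2]
Number of distinct levels: 3

3


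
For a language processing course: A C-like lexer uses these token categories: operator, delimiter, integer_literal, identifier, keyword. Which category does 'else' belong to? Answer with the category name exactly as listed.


Token: 'else'
Checking categories:
  identifier: no
  integer_literal: no
  operator: no
  keyword: YES
  delimiter: no
Category: keyword

keyword


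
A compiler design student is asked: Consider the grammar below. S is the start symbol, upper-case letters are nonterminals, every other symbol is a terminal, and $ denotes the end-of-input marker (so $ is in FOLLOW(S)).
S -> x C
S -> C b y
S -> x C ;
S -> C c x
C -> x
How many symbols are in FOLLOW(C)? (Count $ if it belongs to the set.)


S is the start symbol and does not occur in any rule body, so FOLLOW(S) = {$}.
Examining every occurrence of C in a rule body:
  S -> x C : C is at the right end -> add FOLLOW(S) = {$}
  S -> C b y : C is followed by terminal 'b' -> add 'b'
  S -> x C ; : C is followed by terminal ';' -> add ';'
  S -> C c x : C is followed by terminal 'c' -> add 'c'
  C -> x : C does not occur in the body -> contributes nothing
FOLLOW(C) = {;, b, c, $}
Count: 4

4


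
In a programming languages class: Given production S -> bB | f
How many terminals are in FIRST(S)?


Production: S -> bB | f
Examining each alternative for leading terminals:
  S -> bB : first terminal = 'b'
  S -> f : first terminal = 'f'
FIRST(S) = {b, f}
Count: 2

2


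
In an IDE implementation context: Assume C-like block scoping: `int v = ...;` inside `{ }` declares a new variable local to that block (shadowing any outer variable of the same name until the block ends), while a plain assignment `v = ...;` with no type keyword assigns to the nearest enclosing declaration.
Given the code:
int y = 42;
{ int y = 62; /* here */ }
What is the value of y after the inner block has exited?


Analyzing scoping rules:
Outer scope: declares y = 42
Inner block: 'int y = 62;' declares a NEW y that shadows the outer one
When the block exits the inner y goes out of scope; the outer y was never modified -> 42
Result: 42

42


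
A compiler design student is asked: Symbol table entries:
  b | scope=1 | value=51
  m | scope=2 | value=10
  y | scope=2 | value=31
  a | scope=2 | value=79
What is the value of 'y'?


Searching symbol table for 'y':
  b | scope=1 | value=51
  m | scope=2 | value=10
  y | scope=2 | value=31 <- MATCH
  a | scope=2 | value=79
Found 'y' at scope 2 with value 31

31


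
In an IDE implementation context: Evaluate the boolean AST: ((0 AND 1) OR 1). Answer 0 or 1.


Step 1: Evaluate inner node
  0 AND 1 = 0
Step 2: Evaluate root node
  0 OR 1 = 1

1


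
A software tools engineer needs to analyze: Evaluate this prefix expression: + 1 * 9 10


Parsing prefix expression: + 1 * 9 10
Step 1: Innermost operation '* 9 10'
  9 * 10 = 90
Step 2: Outer operation '+ 1 [90]'
  1 + 90 = 91

91


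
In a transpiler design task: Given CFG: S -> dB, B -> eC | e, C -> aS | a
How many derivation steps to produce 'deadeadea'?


Grammar: S -> dB, B -> eC | e, C -> aS | a
Deriving 'deadeadea':
Step 1: S -> dB => dB
Step 2: B -> eC => deC
Step 3: C -> aS => deaS
Step 4: S -> dB => deadB
Step 5: B -> eC => deadeC
Step 6: C -> aS => deadeaS
Step 7: S -> dB => deadeadB
Step 8: B -> eC => deadeadeC
Step 9: C -> a => deadeadea
Total derivation steps: 9

9


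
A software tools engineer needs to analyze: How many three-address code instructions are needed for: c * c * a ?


Expression: c * c * a
Generating three-address code (respecting * over +/- precedence):
  Instruction 1: t1 = c * c
  Instruction 2: t2 = t1 * a
Total instructions: 2

2


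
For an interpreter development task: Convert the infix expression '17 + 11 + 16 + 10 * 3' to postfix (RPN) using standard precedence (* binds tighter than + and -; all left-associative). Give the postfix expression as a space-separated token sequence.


Applying the shunting-yard algorithm:
  Operand 17 -> output
  Push '+' onto operator stack -> op-stack: [+]
  Operand 11 -> output
  See '+' (prec 1); top '+' (prec 1) >= it -> pop '+' to output
  Push '+' onto operator stack -> op-stack: [+]
  Operand 16 -> output
  See '+' (prec 1); top '+' (prec 1) >= it -> pop '+' to output
  Push '+' onto operator stack -> op-stack: [+]
  Operand 10 -> output
  Push '*' onto operator stack -> op-stack: [+, *]
  Operand 3 -> output
  End of input: pop '*' to output
  End of input: pop '+' to output
Postfix result: 17 11 + 16 + 10 3 * +

17 11 + 16 + 10 3 * +


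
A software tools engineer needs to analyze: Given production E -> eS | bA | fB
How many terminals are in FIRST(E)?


Production: E -> eS | bA | fB
Examining each alternative for leading terminals:
  E -> eS : first terminal = 'e'
  E -> bA : first terminal = 'b'
  E -> fB : first terminal = 'f'
FIRST(E) = {b, e, f}
Count: 3

3


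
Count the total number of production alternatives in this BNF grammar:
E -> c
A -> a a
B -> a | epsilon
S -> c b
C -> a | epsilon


Counting alternatives per rule:
  E: 1 alternative(s)
  A: 1 alternative(s)
  B: 2 alternative(s)
  S: 1 alternative(s)
  C: 2 alternative(s)
Sum: 1 + 1 + 2 + 1 + 2 = 7

7


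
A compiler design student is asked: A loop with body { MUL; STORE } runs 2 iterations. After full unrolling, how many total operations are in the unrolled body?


Loop body operations: MUL, STORE (2 ops per iteration)
Unrolling 2 iterations:
  Iteration 1: MUL, STORE (2 ops)
  Iteration 2: MUL, STORE (2 ops)
Total: 2 iterations * 2 ops/iter = 4 operations

4


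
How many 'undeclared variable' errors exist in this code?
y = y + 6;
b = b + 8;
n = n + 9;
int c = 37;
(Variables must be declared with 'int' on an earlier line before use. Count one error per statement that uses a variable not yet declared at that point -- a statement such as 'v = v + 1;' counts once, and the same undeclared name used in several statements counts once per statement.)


Scanning code line by line:
  Line 1: use 'y' -> ERROR (undeclared)
  Line 2: use 'b' -> ERROR (undeclared)
  Line 3: use 'n' -> ERROR (undeclared)
  Line 4: declare 'c' -> declared = ['c']
Total undeclared variable errors: 3

3


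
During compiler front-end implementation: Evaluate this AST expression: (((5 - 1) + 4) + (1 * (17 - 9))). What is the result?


Expression: (((5 - 1) + 4) + (1 * (17 - 9)))
Evaluating step by step:
  5 - 1 = 4
  4 + 4 = 8
  17 - 9 = 8
  1 * 8 = 8
  8 + 8 = 16
Result: 16

16


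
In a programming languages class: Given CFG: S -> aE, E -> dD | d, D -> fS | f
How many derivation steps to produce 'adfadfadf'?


Grammar: S -> aE, E -> dD | d, D -> fS | f
Deriving 'adfadfadf':
Step 1: S -> aE => aE
Step 2: E -> dD => adD
Step 3: D -> fS => adfS
Step 4: S -> aE => adfaE
Step 5: E -> dD => adfadD
Step 6: D -> fS => adfadfS
Step 7: S -> aE => adfadfaE
Step 8: E -> dD => adfadfadD
Step 9: D -> f => adfadfadf
Total derivation steps: 9

9


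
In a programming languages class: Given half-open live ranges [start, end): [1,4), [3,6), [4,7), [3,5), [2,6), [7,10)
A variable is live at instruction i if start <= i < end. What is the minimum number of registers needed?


Live ranges:
  Var0: [1, 4)
  Var1: [3, 6)
  Var2: [4, 7)
  Var3: [3, 5)
  Var4: [2, 6)
  Var5: [7, 10)
Sweep-line events (position, delta, active):
  pos=1 start -> active=1
  pos=2 start -> active=2
  pos=3 start -> active=3
  pos=3 start -> active=4
  pos=4 end -> active=3
  pos=4 start -> active=4
  pos=5 end -> active=3
  pos=6 end -> active=2
  pos=6 end -> active=1
  pos=7 end -> active=0
  pos=7 start -> active=1
  pos=10 end -> active=0
Maximum simultaneous active: 4
Minimum registers needed: 4

4


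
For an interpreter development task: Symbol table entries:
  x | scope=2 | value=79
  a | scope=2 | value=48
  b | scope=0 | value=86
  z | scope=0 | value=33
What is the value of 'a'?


Searching symbol table for 'a':
  x | scope=2 | value=79
  a | scope=2 | value=48 <- MATCH
  b | scope=0 | value=86
  z | scope=0 | value=33
Found 'a' at scope 2 with value 48

48


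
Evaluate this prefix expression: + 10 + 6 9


Parsing prefix expression: + 10 + 6 9
Step 1: Innermost operation '+ 6 9'
  6 + 9 = 15
Step 2: Outer operation '+ 10 [15]'
  10 + 15 = 25

25


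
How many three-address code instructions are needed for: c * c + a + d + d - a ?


Expression: c * c + a + d + d - a
Generating three-address code (respecting * over +/- precedence):
  Instruction 1: t1 = c * c
  Instruction 2: t2 = t1 + a
  Instruction 3: t3 = t2 + d
  Instruction 4: t4 = t3 + d
  Instruction 5: t5 = t4 - a
Total instructions: 5

5


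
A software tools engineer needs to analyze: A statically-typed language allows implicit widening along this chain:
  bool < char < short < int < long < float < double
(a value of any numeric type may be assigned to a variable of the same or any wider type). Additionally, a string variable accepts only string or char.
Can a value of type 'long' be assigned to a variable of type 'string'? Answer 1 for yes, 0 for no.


Target variable type: string
Source value type: long
Rule: string accepts only {string, char}
  source 'long' in {string, char}? No
Result: 0

0


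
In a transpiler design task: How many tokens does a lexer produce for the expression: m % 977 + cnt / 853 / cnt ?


Scanning 'm % 977 + cnt / 853 / cnt'
Token 1: 'm' -> identifier
Token 2: '%' -> operator
Token 3: '977' -> integer_literal
Token 4: '+' -> operator
Token 5: 'cnt' -> identifier
Token 6: '/' -> operator
Token 7: '853' -> integer_literal
Token 8: '/' -> operator
Token 9: 'cnt' -> identifier
Total tokens: 9

9


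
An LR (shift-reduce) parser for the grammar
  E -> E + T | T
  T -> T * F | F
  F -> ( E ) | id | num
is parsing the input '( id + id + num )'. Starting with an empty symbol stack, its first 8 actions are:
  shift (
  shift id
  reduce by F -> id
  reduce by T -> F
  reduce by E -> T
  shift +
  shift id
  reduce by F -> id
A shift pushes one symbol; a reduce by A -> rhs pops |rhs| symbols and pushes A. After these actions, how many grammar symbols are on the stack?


Tracking the symbol stack through each action:
  Action 1: shift '(' : push -> stack = [(] (size 1)
  Action 2: shift 'id' : push -> stack = [(, id] (size 2)
  Action 3: reduce by F -> id : pop 1, push F -> stack = [(, F] (size 2)
  Action 4: reduce by T -> F : pop 1, push T -> stack = [(, T] (size 2)
  Action 5: reduce by E -> T : pop 1, push E -> stack = [(, E] (size 2)
  Action 6: shift '+' : push -> stack = [(, E, +] (size 3)
  Action 7: shift 'id' : push -> stack = [(, E, +, id] (size 4)
  Action 8: reduce by F -> id : pop 1, push F -> stack = [(, E, +, F] (size 4)
Final stack size: 4

4


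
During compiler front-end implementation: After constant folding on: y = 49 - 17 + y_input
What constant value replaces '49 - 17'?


Identifying constant sub-expression:
  Original: y = 49 - 17 + y_input
  49 and 17 are both compile-time constants
  Evaluating: 49 - 17 = 32
  After folding: y = 32 + y_input

32


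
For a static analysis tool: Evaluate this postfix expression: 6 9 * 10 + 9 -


Processing tokens left to right:
Push 6, Push 9
Pop 6 and 9, compute 6 * 9 = 54, push 54
Push 10
Pop 54 and 10, compute 54 + 10 = 64, push 64
Push 9
Pop 64 and 9, compute 64 - 9 = 55, push 55
Stack result: 55

55


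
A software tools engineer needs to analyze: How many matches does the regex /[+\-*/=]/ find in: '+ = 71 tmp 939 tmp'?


Pattern: /[+\-*/=]/ (operators)
Input: '+ = 71 tmp 939 tmp'
Scanning for matches:
  Match 1: '+'
  Match 2: '='
Total matches: 2

2


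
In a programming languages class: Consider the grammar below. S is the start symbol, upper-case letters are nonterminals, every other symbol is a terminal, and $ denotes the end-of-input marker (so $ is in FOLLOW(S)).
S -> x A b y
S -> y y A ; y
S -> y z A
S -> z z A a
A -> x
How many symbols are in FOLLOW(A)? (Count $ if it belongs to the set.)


S is the start symbol and does not occur in any rule body, so FOLLOW(S) = {$}.
Examining every occurrence of A in a rule body:
  S -> x A b y : A is followed by terminal 'b' -> add 'b'
  S -> y y A ; y : A is followed by terminal ';' -> add ';'
  S -> y z A : A is at the right end -> add FOLLOW(S) = {$}
  S -> z z A a : A is followed by terminal 'a' -> add 'a'
  A -> x : A does not occur in the body -> contributes nothing
FOLLOW(A) = {;, a, b, $}
Count: 4

4


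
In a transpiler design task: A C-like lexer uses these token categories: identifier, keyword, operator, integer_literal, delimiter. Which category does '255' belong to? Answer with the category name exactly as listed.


Token: '255'
Checking categories:
  identifier: no
  integer_literal: YES
  operator: no
  keyword: no
  delimiter: no
Category: integer_literal

integer_literal


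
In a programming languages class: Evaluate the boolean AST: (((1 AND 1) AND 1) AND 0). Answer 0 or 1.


Step 1: Evaluate inner node
  1 AND 1 = 1
Step 2: Evaluate next node
  1 AND 1 = 1
Step 3: Evaluate root node
  1 AND 0 = 0

0


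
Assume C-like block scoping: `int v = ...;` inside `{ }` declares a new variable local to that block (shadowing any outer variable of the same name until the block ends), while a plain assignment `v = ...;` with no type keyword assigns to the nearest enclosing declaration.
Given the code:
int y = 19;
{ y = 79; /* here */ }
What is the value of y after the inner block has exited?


Analyzing scoping rules:
Outer scope: declares y = 19
Inner block: 'y = 79;' has no type keyword, so it is an assignment to the outer y (no shadowing)
The assignment changed the outer variable itself, so the new value persists after the block -> 79
Result: 79

79


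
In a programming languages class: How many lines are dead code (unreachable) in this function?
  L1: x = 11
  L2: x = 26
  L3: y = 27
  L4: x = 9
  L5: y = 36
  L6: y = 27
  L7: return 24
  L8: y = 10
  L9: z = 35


Analyzing control flow:
  L1: reachable (before return)
  L2: reachable (before return)
  L3: reachable (before return)
  L4: reachable (before return)
  L5: reachable (before return)
  L6: reachable (before return)
  L7: reachable (return statement)
  L8: DEAD (after return at L7)
  L9: DEAD (after return at L7)
Return at L7, total lines = 9
Dead lines: L8 through L9
Count: 2

2


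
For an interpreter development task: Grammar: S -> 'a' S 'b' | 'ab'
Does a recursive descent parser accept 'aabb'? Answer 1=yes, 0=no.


Grammar accepts strings of the form a^n b^n (n >= 1)
Word: 'aabb'
Counting: 2 a's and 2 b's
Check: 2 == 2? Yes
Derivation (S -> aSb applied 1 time(s), then S -> ab): S => aSb => aabb
Accepted

1


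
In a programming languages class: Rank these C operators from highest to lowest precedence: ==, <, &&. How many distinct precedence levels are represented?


Looking up precedence for each operator:
  == -> precedence 3
  < -> precedence 4
  && -> precedence 2
Sorted highest to lowest: <, ==, &&
Distinct precedence values: [4, 3, 2]
Number of distinct levels: 3

3


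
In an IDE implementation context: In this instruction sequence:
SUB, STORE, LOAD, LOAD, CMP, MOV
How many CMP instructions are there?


Scanning instruction sequence for CMP:
  Position 1: SUB
  Position 2: STORE
  Position 3: LOAD
  Position 4: LOAD
  Position 5: CMP <- MATCH
  Position 6: MOV
Matches at positions: [5]
Total CMP count: 1

1


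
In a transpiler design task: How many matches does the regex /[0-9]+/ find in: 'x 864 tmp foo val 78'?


Pattern: /[0-9]+/ (int literals)
Input: 'x 864 tmp foo val 78'
Scanning for matches:
  Match 1: '864'
  Match 2: '78'
Total matches: 2

2


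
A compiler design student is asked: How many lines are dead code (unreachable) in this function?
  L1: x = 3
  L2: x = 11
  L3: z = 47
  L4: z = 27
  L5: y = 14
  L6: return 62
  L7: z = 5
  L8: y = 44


Analyzing control flow:
  L1: reachable (before return)
  L2: reachable (before return)
  L3: reachable (before return)
  L4: reachable (before return)
  L5: reachable (before return)
  L6: reachable (return statement)
  L7: DEAD (after return at L6)
  L8: DEAD (after return at L6)
Return at L6, total lines = 8
Dead lines: L7 through L8
Count: 2

2


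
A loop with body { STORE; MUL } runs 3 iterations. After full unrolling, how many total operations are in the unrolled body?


Loop body operations: STORE, MUL (2 ops per iteration)
Unrolling 3 iterations:
  Iteration 1: STORE, MUL (2 ops)
  Iteration 2: STORE, MUL (2 ops)
  Iteration 3: STORE, MUL (2 ops)
Total: 3 iterations * 2 ops/iter = 6 operations

6


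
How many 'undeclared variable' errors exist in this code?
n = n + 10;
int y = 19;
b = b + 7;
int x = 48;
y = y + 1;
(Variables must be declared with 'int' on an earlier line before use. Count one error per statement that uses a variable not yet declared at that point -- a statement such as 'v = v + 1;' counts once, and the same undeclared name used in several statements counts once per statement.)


Scanning code line by line:
  Line 1: use 'n' -> ERROR (undeclared)
  Line 2: declare 'y' -> declared = ['y']
  Line 3: use 'b' -> ERROR (undeclared)
  Line 4: declare 'x' -> declared = ['x', 'y']
  Line 5: use 'y' -> OK (declared)
Total undeclared variable errors: 2

2


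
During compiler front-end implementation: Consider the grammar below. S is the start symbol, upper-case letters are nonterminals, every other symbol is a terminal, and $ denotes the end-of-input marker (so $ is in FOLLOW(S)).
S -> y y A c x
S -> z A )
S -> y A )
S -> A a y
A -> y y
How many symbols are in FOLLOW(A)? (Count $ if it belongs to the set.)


S is the start symbol and does not occur in any rule body, so FOLLOW(S) = {$}.
Examining every occurrence of A in a rule body:
  S -> y y A c x : A is followed by terminal 'c' -> add 'c'
  S -> z A ) : A is followed by terminal ')' -> add ')'
  S -> y A ) : A is followed by terminal ')' -> add ')' (already in the set)
  S -> A a y : A is followed by terminal 'a' -> add 'a'
  A -> y y : A does not occur in the body -> contributes nothing
FOLLOW(A) = {), a, c}
Count: 3

3
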